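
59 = 59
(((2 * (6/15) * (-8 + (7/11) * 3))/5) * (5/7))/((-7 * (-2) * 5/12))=-1608/13475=-0.12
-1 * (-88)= 88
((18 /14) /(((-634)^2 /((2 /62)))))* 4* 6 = 54 /21806113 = 0.00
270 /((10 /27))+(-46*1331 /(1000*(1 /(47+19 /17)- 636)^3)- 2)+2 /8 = 51196752961132063411191 /70397735227743195500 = 727.25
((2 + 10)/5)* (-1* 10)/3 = -8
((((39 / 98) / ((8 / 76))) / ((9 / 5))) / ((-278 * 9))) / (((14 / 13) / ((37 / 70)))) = -118807 / 288350496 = -0.00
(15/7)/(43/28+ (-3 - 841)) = -20/7863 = -0.00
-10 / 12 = -5 / 6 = -0.83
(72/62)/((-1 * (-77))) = 36/2387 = 0.02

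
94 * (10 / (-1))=-940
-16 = -16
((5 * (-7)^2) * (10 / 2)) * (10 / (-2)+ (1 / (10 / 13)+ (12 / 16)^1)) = -14455 / 4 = -3613.75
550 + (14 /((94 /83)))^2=1552511 /2209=702.81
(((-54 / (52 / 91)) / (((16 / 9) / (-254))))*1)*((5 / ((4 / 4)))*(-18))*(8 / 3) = -3240405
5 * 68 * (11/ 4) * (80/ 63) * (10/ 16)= 46750/ 63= 742.06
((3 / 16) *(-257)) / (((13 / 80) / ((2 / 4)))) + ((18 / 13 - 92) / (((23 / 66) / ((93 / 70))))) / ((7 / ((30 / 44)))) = -5330571 / 29302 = -181.92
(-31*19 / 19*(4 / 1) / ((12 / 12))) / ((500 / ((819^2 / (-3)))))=6931197 / 125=55449.58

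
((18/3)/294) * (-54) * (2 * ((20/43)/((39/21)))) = -2160/3913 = -0.55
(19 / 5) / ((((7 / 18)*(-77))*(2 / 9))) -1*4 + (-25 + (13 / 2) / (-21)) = -483169 / 16170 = -29.88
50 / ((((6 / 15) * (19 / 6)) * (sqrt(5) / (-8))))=-1200 * sqrt(5) / 19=-141.23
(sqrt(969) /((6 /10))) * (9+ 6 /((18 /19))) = 230 * sqrt(969) /9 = 795.51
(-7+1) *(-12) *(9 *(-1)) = -648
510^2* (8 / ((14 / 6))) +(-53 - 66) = 6241567 / 7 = 891652.43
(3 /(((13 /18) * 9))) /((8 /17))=51 /52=0.98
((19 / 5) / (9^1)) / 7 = 19 / 315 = 0.06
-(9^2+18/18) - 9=-91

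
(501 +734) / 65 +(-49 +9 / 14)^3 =-113059.98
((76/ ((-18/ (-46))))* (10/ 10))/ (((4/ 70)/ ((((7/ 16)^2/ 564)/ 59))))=0.02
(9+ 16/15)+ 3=13.07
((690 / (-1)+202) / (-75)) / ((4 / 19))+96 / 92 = 55114 / 1725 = 31.95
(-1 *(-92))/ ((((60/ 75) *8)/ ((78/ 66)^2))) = 19435/ 968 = 20.08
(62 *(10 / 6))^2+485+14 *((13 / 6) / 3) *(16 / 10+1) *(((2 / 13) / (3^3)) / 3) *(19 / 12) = 244131679 / 21870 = 11162.86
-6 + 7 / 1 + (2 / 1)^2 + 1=6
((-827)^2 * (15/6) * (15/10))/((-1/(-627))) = 6432352245/4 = 1608088061.25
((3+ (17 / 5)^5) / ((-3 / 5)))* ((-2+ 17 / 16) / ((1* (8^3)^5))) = 89327 / 4398046511104000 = 0.00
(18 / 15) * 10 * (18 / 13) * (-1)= -216 / 13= -16.62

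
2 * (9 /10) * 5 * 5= 45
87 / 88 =0.99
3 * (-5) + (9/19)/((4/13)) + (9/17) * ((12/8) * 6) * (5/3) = -5.52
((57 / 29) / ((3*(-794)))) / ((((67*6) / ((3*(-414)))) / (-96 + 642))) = 1073709 / 771371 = 1.39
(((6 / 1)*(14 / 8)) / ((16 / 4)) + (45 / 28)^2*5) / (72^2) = 4061 / 1354752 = 0.00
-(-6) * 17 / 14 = 51 / 7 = 7.29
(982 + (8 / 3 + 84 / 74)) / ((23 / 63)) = 2297904 / 851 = 2700.24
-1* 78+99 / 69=-1761 / 23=-76.57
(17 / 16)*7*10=74.38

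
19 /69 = 0.28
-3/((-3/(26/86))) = 13/43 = 0.30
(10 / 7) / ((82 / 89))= 445 / 287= 1.55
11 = 11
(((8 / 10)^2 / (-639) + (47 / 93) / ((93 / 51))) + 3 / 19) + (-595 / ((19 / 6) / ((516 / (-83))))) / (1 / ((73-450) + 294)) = -28280053584394 / 291687525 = -96953.25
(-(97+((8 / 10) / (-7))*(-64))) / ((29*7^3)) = -3651 / 348145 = -0.01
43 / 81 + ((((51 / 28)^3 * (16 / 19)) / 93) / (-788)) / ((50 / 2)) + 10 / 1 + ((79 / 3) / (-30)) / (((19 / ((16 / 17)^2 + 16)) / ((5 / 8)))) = 3742783899551447 / 372664903388400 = 10.04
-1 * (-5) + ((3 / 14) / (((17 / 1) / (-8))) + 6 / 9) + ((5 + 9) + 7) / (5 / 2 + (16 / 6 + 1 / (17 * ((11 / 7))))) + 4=28351819 / 2084523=13.60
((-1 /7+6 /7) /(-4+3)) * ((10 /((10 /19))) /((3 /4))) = -380 /21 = -18.10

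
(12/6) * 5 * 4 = 40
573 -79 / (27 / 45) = 1324 / 3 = 441.33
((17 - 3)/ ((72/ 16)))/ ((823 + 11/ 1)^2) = 7/ 1565001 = 0.00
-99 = -99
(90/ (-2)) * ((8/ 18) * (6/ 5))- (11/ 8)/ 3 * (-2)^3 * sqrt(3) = -17.65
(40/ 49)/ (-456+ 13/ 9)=-360/ 200459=-0.00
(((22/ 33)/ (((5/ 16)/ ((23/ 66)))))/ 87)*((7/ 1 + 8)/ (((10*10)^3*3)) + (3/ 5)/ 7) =2760161/ 3768187500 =0.00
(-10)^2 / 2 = 50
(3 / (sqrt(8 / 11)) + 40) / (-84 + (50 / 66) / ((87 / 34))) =-57420 / 120157 - 8613 * sqrt(22) / 961256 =-0.52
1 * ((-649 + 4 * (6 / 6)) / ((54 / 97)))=-20855 / 18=-1158.61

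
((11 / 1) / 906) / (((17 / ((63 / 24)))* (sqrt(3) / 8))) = 0.01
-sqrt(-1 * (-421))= -sqrt(421)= -20.52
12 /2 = 6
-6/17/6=-1/17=-0.06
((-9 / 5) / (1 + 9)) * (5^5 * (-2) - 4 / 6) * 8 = 225024 / 25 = 9000.96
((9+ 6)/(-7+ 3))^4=50625/256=197.75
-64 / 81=-0.79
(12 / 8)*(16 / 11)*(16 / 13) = 384 / 143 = 2.69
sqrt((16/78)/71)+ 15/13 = 2*sqrt(5538)/2769+ 15/13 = 1.21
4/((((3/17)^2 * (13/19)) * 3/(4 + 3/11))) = 1032308/3861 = 267.37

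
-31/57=-0.54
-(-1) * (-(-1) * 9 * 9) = 81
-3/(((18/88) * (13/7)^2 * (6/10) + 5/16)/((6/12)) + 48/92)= -1487640/988441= -1.51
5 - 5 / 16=75 / 16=4.69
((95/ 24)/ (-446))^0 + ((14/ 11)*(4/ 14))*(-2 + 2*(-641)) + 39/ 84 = -143357/ 308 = -465.44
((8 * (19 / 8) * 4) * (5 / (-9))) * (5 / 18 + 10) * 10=-351500 / 81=-4339.51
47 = 47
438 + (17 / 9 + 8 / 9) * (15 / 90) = 23677 / 54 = 438.46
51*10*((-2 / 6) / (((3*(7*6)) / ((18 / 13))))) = -170 / 91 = -1.87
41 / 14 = 2.93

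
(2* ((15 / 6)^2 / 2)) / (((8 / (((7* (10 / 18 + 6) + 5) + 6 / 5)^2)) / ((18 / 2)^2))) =171698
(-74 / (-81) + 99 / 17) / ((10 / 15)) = 9277 / 918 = 10.11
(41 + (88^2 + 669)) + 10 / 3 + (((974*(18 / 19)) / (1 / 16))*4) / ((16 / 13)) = 56439.65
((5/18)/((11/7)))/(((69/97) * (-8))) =-3395/109296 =-0.03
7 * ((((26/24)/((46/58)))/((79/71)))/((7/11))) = 294437/21804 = 13.50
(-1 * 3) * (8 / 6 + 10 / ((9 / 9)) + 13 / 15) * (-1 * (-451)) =-82533 / 5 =-16506.60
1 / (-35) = -0.03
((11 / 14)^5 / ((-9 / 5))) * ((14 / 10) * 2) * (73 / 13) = -2.62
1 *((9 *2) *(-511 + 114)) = -7146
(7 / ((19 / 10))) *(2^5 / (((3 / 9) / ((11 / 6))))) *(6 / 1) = 73920 / 19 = 3890.53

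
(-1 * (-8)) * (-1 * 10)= -80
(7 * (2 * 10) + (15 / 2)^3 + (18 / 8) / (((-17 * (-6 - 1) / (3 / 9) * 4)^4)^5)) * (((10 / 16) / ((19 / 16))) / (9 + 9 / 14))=310471213948480939803085918749817907150441889081130264437813411841 / 10123739568127806904114608378748233679845967843548058201595314176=30.67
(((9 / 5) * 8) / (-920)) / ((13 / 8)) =-72 / 7475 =-0.01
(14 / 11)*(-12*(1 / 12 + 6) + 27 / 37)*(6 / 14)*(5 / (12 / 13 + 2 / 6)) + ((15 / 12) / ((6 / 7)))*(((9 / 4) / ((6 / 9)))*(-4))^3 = -682834275 / 182336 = -3744.92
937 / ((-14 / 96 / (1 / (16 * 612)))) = -937 / 1428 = -0.66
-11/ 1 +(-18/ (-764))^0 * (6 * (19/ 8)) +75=313/ 4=78.25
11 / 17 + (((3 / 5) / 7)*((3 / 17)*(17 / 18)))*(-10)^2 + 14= 1913 / 119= 16.08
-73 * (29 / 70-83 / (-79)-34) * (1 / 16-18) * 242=-65158205607 / 6320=-10309842.66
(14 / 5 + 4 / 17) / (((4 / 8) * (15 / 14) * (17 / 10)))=4816 / 1445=3.33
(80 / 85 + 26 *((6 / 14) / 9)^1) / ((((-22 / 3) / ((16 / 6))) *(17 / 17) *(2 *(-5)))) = 0.08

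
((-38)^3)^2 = 3010936384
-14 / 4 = -7 / 2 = -3.50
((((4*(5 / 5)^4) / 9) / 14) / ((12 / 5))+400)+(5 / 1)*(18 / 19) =2906915 / 7182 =404.75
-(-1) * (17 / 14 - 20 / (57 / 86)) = -23111 / 798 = -28.96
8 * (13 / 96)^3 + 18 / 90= 121577 / 552960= 0.22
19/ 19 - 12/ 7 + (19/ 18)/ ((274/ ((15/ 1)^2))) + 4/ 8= 0.65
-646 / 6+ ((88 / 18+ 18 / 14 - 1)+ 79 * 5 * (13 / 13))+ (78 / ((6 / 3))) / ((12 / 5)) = 77807 / 252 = 308.76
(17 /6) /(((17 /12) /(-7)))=-14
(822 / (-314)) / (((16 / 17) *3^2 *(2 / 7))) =-16303 / 15072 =-1.08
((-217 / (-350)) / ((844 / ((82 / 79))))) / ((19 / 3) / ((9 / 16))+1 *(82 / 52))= 446121 / 7510217950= 0.00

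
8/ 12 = 2/ 3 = 0.67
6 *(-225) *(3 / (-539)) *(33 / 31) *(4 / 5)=9720 / 1519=6.40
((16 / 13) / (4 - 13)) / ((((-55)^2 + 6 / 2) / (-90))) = 40 / 9841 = 0.00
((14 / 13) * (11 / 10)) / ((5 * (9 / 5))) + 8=4757 / 585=8.13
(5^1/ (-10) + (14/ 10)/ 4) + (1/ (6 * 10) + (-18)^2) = 4858/ 15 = 323.87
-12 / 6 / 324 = -1 / 162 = -0.01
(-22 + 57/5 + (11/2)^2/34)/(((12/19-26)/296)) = 4641909/40970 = 113.30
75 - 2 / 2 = 74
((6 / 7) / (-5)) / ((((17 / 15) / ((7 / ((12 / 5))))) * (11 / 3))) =-45 / 374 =-0.12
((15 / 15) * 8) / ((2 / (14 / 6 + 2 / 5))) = 164 / 15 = 10.93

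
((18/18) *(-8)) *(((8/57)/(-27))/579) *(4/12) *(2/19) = 128/50791617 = 0.00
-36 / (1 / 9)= -324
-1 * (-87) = 87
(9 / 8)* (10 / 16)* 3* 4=135 / 16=8.44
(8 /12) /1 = 2 /3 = 0.67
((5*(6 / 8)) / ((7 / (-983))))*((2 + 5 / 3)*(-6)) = 162195 / 14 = 11585.36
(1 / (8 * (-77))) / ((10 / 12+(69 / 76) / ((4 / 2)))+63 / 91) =-741 / 903595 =-0.00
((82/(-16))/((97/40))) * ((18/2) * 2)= -3690/97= -38.04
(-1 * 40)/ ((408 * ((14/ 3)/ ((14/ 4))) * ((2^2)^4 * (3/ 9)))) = -15/ 17408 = -0.00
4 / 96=1 / 24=0.04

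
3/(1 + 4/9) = 27/13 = 2.08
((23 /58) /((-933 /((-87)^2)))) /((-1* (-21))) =-667 /4354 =-0.15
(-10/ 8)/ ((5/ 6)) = -3/ 2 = -1.50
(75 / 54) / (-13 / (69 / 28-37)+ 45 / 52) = 1.12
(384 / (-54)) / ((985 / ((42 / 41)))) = -896 / 121155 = -0.01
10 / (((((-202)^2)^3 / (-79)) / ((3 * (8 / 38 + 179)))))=-4034925 / 645404251565408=-0.00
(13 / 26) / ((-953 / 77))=-77 / 1906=-0.04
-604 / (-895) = 604 / 895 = 0.67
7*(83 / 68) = 8.54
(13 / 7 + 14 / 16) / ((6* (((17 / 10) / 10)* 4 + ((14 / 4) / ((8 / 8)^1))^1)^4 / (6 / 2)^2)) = 179296875 / 13356208327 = 0.01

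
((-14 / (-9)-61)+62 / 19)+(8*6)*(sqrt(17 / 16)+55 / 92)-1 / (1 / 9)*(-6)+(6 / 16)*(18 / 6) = 77.12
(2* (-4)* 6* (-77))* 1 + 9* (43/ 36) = 14827/ 4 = 3706.75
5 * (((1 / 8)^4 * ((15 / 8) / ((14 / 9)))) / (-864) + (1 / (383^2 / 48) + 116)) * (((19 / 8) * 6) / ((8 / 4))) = 71191733815897455 / 17227231264768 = 4132.51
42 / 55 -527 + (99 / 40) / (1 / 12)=-54619 / 110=-496.54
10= 10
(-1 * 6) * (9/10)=-27/5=-5.40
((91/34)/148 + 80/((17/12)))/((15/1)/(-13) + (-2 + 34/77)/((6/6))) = -284535251/13661880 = -20.83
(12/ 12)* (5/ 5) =1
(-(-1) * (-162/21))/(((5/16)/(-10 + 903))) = -771552/35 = -22044.34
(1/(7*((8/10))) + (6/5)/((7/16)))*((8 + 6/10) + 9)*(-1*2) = -17996/175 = -102.83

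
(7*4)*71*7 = 13916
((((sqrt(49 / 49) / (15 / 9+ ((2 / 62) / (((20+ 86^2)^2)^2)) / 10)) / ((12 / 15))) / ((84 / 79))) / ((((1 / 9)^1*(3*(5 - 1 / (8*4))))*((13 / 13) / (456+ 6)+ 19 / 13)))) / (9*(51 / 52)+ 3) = 734422185120285443358720 / 29852955554209739457387643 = 0.02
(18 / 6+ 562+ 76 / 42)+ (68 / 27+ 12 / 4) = 108170 / 189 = 572.33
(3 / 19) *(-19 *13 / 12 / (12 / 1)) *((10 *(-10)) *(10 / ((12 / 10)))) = 8125 / 36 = 225.69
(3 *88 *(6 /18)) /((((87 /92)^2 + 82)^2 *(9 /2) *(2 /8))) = 50434064384 /4430397732201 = 0.01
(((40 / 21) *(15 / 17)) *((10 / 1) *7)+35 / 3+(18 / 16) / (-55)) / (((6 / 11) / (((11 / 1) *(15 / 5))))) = 31914751 / 4080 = 7822.24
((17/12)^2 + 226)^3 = 35394167353537/2985984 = 11853435.03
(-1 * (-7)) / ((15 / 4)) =28 / 15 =1.87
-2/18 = -1/9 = -0.11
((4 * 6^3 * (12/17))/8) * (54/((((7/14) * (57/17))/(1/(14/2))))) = 46656/133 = 350.80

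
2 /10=1 /5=0.20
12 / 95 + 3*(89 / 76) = 1383 / 380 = 3.64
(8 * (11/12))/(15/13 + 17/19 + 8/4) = 2717/1500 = 1.81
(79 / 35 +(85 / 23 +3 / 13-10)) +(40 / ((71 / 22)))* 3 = 24791931 / 743015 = 33.37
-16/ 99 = -0.16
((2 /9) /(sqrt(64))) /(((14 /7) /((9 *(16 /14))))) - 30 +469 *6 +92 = 20133 /7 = 2876.14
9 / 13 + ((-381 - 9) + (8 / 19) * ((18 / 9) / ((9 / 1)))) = -865223 / 2223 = -389.21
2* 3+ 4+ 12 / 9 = 34 / 3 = 11.33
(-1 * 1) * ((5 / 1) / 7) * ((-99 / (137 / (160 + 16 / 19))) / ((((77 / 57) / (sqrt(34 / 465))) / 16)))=440064 * sqrt(15810) / 208103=265.89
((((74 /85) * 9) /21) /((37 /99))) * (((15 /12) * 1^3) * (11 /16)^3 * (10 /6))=658845 /974848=0.68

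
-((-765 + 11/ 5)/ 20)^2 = -3636649/ 2500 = -1454.66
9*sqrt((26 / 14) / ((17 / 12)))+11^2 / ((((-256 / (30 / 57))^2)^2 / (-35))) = -2646875 / 34982777061376+18*sqrt(4641) / 119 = 10.30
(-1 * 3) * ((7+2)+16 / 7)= -237 / 7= -33.86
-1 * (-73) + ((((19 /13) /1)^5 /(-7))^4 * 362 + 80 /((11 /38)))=325042892272215461822134698625 /501940098258376793978173211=647.57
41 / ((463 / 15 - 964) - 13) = -615 / 14192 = -0.04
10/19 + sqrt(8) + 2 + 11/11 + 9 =2 *sqrt(2) + 238/19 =15.35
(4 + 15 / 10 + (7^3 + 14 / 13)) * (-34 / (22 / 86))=-6644059 / 143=-46461.95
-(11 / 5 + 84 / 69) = -393 / 115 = -3.42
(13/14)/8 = 13/112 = 0.12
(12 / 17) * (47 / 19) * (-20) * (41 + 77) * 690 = -918417600 / 323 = -2843398.14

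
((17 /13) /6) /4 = 17 /312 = 0.05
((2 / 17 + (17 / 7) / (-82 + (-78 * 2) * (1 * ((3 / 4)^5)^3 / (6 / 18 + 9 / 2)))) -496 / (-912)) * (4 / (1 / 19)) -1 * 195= -16833755908316005 / 114542942811171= -146.96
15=15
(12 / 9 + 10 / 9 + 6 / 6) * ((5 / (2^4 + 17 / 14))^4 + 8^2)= 6693574991024 / 30360623049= 220.47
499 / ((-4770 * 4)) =-0.03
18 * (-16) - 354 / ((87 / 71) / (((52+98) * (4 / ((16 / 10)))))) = -3150102 / 29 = -108624.21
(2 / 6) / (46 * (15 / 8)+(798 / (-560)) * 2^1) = 5 / 1251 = 0.00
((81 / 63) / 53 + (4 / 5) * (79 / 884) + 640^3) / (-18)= -53733621779627 / 3689595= -14563555.56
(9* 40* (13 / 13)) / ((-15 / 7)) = -168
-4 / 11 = -0.36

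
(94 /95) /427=94 /40565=0.00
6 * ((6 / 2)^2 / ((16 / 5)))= 135 / 8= 16.88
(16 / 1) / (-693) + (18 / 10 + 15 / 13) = 132016 / 45045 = 2.93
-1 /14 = -0.07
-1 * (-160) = 160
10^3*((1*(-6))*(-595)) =3570000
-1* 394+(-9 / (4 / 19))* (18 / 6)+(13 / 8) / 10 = -41767 / 80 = -522.09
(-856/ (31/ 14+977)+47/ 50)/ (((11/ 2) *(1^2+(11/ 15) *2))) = 135369/ 27897815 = 0.00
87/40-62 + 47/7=-14871/280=-53.11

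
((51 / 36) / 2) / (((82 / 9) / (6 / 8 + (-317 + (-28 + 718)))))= 76245 / 2624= 29.06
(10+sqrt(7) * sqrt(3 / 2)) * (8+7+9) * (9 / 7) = 108 * sqrt(42) / 7+2160 / 7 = 408.56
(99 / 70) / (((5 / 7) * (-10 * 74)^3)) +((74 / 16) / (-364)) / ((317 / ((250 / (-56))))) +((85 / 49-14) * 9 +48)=-127623889311125173 / 2045661927400000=-62.39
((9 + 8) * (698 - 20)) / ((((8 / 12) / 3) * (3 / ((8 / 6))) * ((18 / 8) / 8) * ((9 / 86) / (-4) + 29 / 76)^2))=10504162254848 / 16188987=648846.17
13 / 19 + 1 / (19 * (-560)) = 7279 / 10640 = 0.68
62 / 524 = 31 / 262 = 0.12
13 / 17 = 0.76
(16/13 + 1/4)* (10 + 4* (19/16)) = 4543/208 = 21.84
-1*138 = -138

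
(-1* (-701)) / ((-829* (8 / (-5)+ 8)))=-3505 / 26528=-0.13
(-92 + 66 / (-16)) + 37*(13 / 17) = -9225 / 136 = -67.83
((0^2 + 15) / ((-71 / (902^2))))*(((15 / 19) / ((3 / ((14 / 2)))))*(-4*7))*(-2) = -23919957600 / 1349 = -17731621.65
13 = 13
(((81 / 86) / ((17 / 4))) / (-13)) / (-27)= 6 / 9503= 0.00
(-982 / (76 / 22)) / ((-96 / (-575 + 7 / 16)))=-49651393 / 29184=-1701.32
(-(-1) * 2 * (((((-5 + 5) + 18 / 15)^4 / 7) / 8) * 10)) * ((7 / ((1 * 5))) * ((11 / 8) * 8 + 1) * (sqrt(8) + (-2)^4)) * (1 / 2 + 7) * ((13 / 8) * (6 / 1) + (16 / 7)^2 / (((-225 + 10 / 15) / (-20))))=7858870776 * sqrt(2) / 4122125 + 62870966208 / 4122125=17948.29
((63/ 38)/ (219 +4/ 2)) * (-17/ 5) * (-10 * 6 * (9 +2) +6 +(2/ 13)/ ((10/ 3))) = 2677941/ 160550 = 16.68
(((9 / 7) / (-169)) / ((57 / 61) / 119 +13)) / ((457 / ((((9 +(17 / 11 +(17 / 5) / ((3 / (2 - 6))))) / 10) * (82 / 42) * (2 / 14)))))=-2636054 / 12283555309025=-0.00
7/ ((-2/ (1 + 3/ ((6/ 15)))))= -119/ 4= -29.75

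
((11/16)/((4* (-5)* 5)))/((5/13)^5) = -4084223/5000000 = -0.82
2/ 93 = 0.02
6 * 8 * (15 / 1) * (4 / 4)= 720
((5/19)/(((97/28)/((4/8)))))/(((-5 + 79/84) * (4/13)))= -19110/628463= -0.03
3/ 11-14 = -151/ 11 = -13.73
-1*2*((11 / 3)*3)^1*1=-22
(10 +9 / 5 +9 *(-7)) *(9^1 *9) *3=-62208 / 5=-12441.60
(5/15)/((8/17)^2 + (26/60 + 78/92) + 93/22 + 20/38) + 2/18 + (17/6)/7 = 18698375315/32852957634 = 0.57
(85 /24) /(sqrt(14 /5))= 85 * sqrt(70) /336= 2.12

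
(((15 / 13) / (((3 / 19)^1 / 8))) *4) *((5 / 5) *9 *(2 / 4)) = 13680 / 13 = 1052.31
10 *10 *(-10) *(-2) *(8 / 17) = 16000 / 17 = 941.18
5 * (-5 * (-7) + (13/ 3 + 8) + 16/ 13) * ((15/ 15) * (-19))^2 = 87658.21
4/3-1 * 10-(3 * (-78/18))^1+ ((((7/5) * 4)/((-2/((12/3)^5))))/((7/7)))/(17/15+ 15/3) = -31957/69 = -463.14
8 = 8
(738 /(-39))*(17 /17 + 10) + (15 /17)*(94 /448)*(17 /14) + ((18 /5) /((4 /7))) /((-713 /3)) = -30223826391 /145337920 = -207.96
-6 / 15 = -2 / 5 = -0.40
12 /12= 1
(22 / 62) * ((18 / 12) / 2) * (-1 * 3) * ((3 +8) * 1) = -8.78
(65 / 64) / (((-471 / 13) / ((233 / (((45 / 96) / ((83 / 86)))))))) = -3268291 / 243036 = -13.45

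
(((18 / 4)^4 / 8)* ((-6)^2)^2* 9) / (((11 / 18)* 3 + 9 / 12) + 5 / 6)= 14348907 / 82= 174986.67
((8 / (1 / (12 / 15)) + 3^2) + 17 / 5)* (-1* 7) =-658 / 5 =-131.60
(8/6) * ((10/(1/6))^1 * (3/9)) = 80/3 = 26.67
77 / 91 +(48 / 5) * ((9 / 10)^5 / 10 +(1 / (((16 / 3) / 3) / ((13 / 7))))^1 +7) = 2236370377 / 28437500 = 78.64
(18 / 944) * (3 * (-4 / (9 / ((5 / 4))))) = -15 / 472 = -0.03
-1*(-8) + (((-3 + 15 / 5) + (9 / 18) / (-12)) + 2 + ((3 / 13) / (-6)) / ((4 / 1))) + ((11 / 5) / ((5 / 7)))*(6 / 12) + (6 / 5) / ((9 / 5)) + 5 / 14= 28466 / 2275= 12.51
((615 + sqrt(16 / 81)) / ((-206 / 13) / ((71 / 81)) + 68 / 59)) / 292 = -301637323 / 2422253880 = -0.12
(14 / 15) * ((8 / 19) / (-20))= -0.02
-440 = -440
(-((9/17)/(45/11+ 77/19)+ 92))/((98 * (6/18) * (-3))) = 2663809/2835532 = 0.94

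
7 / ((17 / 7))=2.88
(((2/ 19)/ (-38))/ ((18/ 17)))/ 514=-17/ 3339972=-0.00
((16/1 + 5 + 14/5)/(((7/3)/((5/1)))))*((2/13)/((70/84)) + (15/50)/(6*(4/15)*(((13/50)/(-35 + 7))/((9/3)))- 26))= 6025599/682630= 8.83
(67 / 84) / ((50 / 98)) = 469 / 300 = 1.56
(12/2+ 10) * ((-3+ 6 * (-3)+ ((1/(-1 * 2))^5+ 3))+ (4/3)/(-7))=-12245/42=-291.55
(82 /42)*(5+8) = 533 /21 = 25.38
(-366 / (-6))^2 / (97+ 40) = 3721 / 137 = 27.16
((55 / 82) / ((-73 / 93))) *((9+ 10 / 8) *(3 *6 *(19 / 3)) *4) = -291555 / 73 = -3993.90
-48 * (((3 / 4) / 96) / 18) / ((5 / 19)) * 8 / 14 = -19 / 420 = -0.05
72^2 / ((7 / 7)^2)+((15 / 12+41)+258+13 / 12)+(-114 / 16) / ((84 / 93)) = 5477.44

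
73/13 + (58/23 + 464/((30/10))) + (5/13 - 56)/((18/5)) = 20335/138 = 147.36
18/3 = 6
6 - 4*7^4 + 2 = -9596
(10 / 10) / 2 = 1 / 2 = 0.50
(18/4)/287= 0.02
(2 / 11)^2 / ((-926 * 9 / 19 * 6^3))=-19 / 54454356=-0.00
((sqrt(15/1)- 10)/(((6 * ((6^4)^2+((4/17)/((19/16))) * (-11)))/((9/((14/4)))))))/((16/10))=-24225/15190427392+4845 * sqrt(15)/30380854784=-0.00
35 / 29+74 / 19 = 2811 / 551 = 5.10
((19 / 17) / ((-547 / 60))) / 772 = -285 / 1794707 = -0.00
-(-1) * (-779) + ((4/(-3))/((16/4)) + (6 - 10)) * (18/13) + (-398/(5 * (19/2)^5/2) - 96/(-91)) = -883214450757/1126625045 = -783.95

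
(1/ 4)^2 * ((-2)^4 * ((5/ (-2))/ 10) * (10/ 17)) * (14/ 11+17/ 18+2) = -4175/ 6732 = -0.62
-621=-621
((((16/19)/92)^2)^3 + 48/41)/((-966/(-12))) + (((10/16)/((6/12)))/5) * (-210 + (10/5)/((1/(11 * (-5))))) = -3677133384043972044784/45972524675130802609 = -79.99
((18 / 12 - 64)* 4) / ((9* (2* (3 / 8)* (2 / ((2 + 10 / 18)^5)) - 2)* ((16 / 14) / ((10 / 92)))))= 48972175 / 36818244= 1.33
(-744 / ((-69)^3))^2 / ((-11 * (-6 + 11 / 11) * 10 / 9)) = 30752 / 366388825275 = 0.00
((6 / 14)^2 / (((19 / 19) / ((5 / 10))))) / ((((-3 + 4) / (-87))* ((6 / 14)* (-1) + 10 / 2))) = -783 / 448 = -1.75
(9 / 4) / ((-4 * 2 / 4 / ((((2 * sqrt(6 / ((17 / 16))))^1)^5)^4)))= -78426848938210222562869248 / 2015993900449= -38902324516330.67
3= 3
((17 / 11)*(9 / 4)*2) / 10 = 153 / 220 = 0.70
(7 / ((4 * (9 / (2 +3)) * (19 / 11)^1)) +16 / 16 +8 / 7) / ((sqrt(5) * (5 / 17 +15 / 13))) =572611 * sqrt(5) / 1532160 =0.84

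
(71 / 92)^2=5041 / 8464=0.60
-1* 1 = -1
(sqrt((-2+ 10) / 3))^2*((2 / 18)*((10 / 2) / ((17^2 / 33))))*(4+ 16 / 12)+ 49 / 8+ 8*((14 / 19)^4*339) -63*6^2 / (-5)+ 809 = 84161060728127 / 40675790520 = 2069.07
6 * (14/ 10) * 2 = 84/ 5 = 16.80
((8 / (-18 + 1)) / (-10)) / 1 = 4 / 85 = 0.05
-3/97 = -0.03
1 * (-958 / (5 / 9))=-8622 / 5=-1724.40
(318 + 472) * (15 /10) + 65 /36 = 42725 /36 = 1186.81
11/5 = 2.20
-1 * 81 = -81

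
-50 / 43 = -1.16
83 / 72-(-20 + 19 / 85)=128087 / 6120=20.93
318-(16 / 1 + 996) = -694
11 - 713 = -702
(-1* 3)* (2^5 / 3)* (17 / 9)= -544 / 9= -60.44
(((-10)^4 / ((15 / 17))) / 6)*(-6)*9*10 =-1020000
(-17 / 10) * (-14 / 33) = 119 / 165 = 0.72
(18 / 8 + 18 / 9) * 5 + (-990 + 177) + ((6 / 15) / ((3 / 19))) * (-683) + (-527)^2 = 16512419 / 60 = 275206.98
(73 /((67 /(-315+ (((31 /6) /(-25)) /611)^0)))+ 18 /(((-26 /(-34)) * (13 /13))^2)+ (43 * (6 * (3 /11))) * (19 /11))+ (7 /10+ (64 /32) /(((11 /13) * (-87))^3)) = -18766854940677527 /99242414232390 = -189.10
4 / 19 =0.21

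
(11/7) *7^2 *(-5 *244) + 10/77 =-7233370/77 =-93939.87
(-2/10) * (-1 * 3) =0.60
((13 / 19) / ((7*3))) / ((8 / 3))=13 / 1064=0.01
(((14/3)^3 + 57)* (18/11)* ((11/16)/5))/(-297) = -4283/35640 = -0.12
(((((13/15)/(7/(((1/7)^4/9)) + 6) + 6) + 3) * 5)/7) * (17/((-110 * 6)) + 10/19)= 3.22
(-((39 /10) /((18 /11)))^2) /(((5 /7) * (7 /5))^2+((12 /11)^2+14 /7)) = -14641 /10800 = -1.36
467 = 467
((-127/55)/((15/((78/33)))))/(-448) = 1651/2032800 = 0.00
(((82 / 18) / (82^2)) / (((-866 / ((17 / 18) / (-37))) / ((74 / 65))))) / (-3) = -17 / 2243269080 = -0.00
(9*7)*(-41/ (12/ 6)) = -2583/ 2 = -1291.50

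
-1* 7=-7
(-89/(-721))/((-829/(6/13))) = -534/7770217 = -0.00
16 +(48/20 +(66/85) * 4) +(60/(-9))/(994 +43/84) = 152661692/7100815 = 21.50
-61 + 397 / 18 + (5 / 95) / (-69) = -306343 / 7866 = -38.95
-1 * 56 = -56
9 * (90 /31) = 810 /31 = 26.13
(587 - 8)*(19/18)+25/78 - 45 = 566.49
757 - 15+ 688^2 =474086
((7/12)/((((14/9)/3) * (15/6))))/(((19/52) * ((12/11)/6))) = 1287/190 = 6.77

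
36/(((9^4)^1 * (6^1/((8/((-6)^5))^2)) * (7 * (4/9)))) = 1/3214155168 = 0.00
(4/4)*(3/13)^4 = 81/28561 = 0.00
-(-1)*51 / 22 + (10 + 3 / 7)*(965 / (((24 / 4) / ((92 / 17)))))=9079.26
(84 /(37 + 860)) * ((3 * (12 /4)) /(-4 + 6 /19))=-342 /1495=-0.23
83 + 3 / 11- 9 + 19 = 1026 / 11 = 93.27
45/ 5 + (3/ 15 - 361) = -1759/ 5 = -351.80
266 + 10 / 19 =5064 / 19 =266.53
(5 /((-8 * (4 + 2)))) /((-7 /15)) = 25 /112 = 0.22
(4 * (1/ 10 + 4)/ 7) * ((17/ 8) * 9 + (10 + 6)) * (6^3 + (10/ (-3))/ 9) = 33537631/ 1890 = 17744.78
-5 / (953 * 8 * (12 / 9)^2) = -45 / 121984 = -0.00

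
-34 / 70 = -17 / 35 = -0.49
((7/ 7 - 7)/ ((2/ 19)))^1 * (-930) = 53010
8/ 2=4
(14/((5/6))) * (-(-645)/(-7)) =-1548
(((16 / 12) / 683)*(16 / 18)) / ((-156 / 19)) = -152 / 719199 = -0.00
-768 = -768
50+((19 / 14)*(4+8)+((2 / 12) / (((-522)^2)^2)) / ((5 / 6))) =172254270193927 / 2598663558960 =66.29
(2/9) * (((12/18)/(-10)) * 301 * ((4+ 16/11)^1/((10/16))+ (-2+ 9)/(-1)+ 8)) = -64414/1485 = -43.38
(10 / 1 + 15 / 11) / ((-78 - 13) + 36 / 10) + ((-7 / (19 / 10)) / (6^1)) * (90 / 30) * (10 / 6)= -46150 / 14421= -3.20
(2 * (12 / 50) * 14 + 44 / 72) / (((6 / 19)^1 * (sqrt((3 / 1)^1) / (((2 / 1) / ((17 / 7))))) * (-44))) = -438767 * sqrt(3) / 3029400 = -0.25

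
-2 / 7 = -0.29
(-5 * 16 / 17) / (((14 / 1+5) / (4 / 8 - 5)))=360 / 323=1.11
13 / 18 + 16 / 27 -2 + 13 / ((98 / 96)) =31883 / 2646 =12.05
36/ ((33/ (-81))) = -88.36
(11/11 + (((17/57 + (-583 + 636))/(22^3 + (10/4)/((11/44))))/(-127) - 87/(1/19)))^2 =4061333939336669756761/1488156459310161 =2729104.13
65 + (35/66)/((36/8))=19340/297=65.12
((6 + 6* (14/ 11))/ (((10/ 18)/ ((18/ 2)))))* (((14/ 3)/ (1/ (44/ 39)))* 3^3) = 408240/ 13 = 31403.08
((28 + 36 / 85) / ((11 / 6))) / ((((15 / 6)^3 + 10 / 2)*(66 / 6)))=38656 / 565675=0.07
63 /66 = 21 /22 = 0.95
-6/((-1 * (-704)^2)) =3/247808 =0.00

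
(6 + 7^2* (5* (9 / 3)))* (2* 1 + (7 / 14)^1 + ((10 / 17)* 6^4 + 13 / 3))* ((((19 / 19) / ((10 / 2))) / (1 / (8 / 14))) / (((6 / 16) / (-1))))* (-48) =4960993024 / 595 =8337803.40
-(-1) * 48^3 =110592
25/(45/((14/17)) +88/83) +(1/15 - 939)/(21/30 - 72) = 1885368086/138451053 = 13.62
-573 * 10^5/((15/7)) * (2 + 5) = -187180000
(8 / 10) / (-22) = -2 / 55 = -0.04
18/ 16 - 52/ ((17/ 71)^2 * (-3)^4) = -1886375/ 187272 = -10.07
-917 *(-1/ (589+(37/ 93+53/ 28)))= 2387868/ 1539721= 1.55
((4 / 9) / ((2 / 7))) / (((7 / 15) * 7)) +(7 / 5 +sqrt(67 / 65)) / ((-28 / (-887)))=887 * sqrt(4355) / 1820 +18827 / 420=76.99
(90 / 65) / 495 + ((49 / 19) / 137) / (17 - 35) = 58673 / 33500610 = 0.00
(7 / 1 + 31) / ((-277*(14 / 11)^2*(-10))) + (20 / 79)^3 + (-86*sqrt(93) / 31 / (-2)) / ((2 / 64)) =3305176661 / 133840366940 + 1376*sqrt(93) / 31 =428.08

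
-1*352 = -352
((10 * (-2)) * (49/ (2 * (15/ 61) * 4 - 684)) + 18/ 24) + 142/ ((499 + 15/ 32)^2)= 23248229096519/ 10628003447556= 2.19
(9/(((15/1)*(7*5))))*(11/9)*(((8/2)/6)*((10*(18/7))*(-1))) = -88/245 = -0.36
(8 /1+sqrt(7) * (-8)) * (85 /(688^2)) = 85 /59168 -85 * sqrt(7) /59168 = -0.00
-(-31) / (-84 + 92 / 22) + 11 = 9317 / 878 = 10.61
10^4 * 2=20000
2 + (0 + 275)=277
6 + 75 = 81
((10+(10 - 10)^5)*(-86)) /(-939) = 860 /939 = 0.92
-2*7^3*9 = -6174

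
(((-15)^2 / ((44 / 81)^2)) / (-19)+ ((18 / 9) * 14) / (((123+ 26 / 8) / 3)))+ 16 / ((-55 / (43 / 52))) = -9588836581 / 241486960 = -39.71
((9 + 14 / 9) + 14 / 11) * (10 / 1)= 11710 / 99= 118.28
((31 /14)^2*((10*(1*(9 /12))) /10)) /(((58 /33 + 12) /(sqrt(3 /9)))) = 31713*sqrt(3) /355936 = 0.15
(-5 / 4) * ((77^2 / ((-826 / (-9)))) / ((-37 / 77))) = 2934855 / 17464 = 168.05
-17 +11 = -6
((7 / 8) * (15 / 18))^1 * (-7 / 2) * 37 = -9065 / 96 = -94.43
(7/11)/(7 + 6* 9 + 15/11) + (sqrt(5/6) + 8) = sqrt(30)/6 + 785/98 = 8.92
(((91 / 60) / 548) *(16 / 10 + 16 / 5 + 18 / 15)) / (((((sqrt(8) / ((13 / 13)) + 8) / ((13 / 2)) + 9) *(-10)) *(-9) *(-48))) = -157339 / 418004755200 + 1183 *sqrt(2) / 104501188800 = -0.00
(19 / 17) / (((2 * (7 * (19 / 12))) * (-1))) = -6 / 119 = -0.05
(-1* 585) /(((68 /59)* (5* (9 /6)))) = -2301 /34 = -67.68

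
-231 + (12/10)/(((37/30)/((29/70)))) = -298623/1295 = -230.60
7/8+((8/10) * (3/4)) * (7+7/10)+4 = 1899/200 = 9.50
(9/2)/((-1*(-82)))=9/164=0.05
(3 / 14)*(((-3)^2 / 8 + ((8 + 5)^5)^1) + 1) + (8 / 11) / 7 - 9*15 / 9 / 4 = 98017421 / 1232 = 79559.59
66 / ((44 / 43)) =129 / 2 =64.50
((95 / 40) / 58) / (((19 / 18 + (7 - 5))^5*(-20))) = -1121931 / 145952468750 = -0.00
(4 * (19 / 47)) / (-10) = -38 / 235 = -0.16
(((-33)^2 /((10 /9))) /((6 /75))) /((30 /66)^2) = 1185921 /20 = 59296.05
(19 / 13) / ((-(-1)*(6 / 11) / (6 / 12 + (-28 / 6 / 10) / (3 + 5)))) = 11077 / 9360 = 1.18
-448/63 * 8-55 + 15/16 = -110.95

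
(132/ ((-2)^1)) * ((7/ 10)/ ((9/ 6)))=-154/ 5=-30.80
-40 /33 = -1.21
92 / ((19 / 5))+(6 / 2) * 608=35116 / 19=1848.21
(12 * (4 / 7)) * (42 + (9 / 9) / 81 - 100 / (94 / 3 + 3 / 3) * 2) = 643408 / 2619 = 245.67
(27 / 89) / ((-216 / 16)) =-2 / 89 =-0.02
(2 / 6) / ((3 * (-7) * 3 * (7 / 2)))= -0.00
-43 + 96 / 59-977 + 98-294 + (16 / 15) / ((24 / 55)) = -643534 / 531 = -1211.93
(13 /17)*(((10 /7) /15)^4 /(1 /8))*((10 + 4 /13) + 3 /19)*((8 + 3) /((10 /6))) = 727936 /20939121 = 0.03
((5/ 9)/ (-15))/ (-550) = 1/ 14850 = 0.00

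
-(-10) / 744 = 5 / 372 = 0.01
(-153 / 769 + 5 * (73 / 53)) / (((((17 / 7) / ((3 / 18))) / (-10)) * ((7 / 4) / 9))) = -16354560 / 692869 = -23.60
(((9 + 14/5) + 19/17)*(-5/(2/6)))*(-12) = 39528/17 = 2325.18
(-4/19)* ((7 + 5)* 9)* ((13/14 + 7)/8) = -2997/133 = -22.53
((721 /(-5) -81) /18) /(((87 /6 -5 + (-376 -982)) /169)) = 190294 /121365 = 1.57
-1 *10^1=-10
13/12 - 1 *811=-9719/12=-809.92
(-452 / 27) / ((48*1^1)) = -113 / 324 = -0.35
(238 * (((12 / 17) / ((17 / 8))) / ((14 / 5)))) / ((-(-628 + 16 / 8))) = 240 / 5321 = 0.05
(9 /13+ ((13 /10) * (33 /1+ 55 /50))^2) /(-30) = -255559357 /3900000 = -65.53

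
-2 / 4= -1 / 2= -0.50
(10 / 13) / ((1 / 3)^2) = 6.92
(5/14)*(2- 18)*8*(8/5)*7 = -512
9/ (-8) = -9/ 8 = -1.12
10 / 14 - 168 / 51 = -2.58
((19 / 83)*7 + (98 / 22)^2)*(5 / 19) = 1076880 / 190817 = 5.64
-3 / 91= -0.03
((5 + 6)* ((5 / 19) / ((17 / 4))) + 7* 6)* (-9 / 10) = -38.41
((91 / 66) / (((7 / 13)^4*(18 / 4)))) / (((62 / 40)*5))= 1485172 / 3158001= 0.47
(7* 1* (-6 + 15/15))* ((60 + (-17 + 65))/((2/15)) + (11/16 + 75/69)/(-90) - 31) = -180598789/6624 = -27264.31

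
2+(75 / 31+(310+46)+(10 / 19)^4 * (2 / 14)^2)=360.42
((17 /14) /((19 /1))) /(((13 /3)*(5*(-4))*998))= -51 /69021680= -0.00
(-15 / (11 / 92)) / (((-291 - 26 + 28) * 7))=1380 / 22253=0.06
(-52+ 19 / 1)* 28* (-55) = 50820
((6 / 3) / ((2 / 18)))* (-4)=-72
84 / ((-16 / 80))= -420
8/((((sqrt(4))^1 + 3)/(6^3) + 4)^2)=373248/755161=0.49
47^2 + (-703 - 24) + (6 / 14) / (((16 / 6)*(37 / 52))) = 767793 / 518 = 1482.23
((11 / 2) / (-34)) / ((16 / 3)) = -33 / 1088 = -0.03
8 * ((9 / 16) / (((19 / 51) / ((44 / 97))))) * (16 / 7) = 161568 / 12901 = 12.52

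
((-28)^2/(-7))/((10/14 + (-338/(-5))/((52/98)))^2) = -0.01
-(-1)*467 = 467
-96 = -96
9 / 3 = 3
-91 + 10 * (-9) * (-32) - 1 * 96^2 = -6427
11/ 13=0.85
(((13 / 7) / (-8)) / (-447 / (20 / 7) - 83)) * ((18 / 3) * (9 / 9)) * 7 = 195 / 4789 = 0.04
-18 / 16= -9 / 8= -1.12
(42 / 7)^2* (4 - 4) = 0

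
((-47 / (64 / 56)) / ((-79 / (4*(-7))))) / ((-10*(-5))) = -2303 / 7900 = -0.29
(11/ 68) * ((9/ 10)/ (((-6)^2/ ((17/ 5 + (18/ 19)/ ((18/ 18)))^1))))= 0.02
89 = 89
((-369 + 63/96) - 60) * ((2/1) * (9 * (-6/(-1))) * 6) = -1110267/4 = -277566.75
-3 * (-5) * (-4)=-60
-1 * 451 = -451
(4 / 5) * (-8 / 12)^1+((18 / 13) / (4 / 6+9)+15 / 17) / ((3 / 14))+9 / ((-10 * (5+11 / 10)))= 24073903 / 5864235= 4.11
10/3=3.33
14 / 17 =0.82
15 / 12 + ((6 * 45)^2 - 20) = 291525 / 4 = 72881.25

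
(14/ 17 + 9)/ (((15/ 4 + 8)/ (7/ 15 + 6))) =64796/ 11985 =5.41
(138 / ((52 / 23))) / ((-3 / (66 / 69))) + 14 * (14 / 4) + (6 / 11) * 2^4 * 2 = 46.99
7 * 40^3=448000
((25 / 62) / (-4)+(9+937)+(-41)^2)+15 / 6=652091 / 248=2629.40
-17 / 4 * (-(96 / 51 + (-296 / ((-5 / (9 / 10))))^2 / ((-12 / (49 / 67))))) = -30455179 / 41875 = -727.29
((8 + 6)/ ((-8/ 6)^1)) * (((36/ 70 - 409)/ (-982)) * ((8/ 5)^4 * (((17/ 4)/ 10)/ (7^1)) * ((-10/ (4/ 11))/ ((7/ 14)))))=1026638976/ 10740625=95.58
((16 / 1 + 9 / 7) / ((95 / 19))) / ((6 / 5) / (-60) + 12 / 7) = 1210 / 593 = 2.04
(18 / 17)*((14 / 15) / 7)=12 / 85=0.14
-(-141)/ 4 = 141/ 4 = 35.25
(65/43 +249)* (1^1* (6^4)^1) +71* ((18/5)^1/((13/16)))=908312544/2795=324977.65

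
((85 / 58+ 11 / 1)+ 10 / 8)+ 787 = 92883 / 116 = 800.72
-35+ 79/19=-586/19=-30.84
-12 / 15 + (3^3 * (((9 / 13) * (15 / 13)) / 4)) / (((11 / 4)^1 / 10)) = 174814 / 9295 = 18.81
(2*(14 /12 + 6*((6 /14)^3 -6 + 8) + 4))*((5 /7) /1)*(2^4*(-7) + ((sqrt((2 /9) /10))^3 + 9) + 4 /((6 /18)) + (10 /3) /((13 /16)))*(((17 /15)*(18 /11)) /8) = -2091409513 /4120116 + 617117*sqrt(5) /71309700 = -507.59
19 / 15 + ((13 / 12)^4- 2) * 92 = -1451933 / 25920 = -56.02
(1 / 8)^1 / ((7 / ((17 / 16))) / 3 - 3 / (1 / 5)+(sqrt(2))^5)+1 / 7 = 2512295 / 19217912 - 2601 * sqrt(2) / 686354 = 0.13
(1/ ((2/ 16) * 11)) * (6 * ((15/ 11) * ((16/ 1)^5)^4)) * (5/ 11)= 4352132950612665028942233600/ 1331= 3269821901286750585230829.00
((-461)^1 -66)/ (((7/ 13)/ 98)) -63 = -95977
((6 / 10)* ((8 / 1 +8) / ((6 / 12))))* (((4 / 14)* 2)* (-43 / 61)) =-16512 / 2135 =-7.73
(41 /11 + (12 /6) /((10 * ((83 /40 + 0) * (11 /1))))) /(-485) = -3411 /442805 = -0.01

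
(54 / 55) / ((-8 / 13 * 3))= -0.53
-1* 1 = -1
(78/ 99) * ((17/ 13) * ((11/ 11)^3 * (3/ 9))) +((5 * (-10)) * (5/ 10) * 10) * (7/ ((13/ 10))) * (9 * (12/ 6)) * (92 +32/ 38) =-55010331602/ 24453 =-2249635.28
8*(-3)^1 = -24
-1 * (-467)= 467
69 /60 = 23 /20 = 1.15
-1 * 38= -38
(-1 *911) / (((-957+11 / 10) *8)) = 4555 / 38236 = 0.12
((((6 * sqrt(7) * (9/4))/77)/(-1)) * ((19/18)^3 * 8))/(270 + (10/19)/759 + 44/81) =-8992149 * sqrt(7)/1474772152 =-0.02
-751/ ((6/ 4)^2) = -3004/ 9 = -333.78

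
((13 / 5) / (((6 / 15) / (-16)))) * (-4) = 416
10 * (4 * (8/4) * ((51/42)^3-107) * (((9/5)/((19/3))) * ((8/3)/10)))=-4157208/6517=-637.90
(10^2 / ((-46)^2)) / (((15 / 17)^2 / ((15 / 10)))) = 289 / 3174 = 0.09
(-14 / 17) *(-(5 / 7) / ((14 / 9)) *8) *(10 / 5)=720 / 119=6.05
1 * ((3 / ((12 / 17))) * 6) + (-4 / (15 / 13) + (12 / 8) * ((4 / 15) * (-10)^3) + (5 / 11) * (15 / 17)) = -2118143 / 5610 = -377.57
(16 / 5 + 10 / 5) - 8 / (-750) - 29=-8921 / 375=-23.79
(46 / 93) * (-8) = -368 / 93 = -3.96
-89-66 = -155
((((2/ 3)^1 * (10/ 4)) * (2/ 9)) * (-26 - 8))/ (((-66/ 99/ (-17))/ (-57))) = 54910/ 3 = 18303.33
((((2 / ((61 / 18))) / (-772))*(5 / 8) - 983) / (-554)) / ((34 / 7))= 648080419 / 1774049824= 0.37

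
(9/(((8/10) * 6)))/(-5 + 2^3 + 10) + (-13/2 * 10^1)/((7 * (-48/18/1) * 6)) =1055/1456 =0.72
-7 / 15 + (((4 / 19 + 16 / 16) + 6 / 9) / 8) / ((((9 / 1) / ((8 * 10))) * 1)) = 4153 / 2565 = 1.62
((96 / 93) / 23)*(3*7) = 672 / 713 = 0.94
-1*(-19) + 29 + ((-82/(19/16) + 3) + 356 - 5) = 6326/19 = 332.95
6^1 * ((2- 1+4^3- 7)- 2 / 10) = 346.80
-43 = -43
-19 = -19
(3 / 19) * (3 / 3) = 3 / 19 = 0.16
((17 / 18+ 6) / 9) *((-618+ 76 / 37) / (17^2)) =-1424375 / 866133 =-1.64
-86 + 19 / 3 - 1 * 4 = -251 / 3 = -83.67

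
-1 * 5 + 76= 71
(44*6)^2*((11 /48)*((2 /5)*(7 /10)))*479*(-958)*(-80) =164175498009.60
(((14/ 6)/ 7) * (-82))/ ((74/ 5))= -205/ 111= -1.85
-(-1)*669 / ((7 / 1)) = 669 / 7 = 95.57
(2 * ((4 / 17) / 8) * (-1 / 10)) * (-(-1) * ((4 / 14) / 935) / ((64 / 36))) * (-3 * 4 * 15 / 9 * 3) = 0.00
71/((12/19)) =112.42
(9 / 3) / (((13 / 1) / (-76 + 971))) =2685 / 13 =206.54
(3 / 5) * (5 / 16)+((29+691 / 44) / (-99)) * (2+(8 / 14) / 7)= -30593 / 40656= -0.75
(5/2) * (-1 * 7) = -35/2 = -17.50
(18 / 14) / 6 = 3 / 14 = 0.21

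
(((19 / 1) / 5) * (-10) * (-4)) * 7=1064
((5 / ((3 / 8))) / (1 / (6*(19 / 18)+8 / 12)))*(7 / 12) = 490 / 9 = 54.44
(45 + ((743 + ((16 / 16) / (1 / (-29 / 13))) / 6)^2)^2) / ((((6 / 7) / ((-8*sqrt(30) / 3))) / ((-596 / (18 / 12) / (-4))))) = -11742173099891677825235*sqrt(30) / 124925814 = -514821787028022.42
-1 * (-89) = 89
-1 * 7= -7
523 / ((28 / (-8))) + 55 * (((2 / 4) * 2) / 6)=-5891 / 42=-140.26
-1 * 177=-177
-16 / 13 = -1.23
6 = 6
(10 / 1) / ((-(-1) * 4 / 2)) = 5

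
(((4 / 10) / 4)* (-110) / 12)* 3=-11 / 4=-2.75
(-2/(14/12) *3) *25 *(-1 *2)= 1800/7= 257.14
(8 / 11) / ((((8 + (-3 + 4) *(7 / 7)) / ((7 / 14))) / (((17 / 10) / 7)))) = 34 / 3465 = 0.01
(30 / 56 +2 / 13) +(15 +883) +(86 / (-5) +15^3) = 7746811 / 1820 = 4256.49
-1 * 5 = -5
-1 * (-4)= 4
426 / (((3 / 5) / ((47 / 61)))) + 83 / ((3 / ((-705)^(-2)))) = 547.05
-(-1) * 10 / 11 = 10 / 11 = 0.91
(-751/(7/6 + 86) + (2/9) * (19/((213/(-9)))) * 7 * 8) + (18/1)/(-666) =-76802113/4121763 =-18.63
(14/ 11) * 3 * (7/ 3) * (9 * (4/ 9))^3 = 6272/ 11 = 570.18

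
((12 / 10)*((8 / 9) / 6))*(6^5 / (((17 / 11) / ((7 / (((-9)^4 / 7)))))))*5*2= 275968 / 4131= 66.80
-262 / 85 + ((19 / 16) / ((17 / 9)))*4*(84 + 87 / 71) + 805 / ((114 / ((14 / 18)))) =2683902511 / 12383820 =216.73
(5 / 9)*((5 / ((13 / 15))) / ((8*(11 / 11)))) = 125 / 312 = 0.40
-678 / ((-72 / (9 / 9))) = 113 / 12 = 9.42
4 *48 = 192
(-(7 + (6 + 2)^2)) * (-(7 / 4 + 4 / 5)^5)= 24496792821 / 3200000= 7655.25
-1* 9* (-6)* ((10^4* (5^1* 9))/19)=24300000/19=1278947.37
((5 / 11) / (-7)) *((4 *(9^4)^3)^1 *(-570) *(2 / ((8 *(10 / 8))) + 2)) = 643939343176680 / 7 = 91991334739525.71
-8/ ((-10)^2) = -2/ 25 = -0.08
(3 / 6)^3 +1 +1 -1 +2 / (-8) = 7 / 8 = 0.88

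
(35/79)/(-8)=-35/632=-0.06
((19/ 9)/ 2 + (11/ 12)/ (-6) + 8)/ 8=641/ 576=1.11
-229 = -229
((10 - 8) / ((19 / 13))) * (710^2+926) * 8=105045408 / 19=5528705.68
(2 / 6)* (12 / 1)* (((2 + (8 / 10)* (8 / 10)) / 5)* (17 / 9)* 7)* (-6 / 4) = -5236 / 125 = -41.89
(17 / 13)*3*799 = 40749 / 13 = 3134.54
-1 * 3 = -3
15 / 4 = 3.75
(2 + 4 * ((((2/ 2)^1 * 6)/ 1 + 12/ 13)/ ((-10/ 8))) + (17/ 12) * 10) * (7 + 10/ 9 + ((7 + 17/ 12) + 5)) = -361925/ 2808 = -128.89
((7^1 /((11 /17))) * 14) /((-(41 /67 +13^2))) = -55811 /62502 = -0.89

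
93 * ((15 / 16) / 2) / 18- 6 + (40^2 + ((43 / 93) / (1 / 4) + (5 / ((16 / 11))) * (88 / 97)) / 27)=1596.61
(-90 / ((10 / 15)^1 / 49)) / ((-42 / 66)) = 10395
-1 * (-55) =55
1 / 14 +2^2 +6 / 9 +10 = 619 / 42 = 14.74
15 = 15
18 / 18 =1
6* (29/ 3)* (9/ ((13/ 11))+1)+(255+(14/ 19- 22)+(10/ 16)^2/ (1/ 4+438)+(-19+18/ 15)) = 24788909371/ 34639280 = 715.63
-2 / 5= -0.40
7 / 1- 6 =1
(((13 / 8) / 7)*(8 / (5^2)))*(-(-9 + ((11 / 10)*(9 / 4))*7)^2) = -1441557 / 280000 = -5.15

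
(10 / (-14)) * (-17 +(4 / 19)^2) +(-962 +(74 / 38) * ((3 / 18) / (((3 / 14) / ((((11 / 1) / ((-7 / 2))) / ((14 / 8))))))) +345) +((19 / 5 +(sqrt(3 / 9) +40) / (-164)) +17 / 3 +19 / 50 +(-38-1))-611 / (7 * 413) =-637.22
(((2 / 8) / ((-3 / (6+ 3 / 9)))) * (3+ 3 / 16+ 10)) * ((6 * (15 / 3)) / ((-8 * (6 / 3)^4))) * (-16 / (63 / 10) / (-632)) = 100225 / 15289344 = 0.01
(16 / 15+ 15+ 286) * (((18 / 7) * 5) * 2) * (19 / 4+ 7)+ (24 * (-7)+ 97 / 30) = 19131529 / 210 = 91102.52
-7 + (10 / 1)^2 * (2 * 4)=793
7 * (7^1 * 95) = 4655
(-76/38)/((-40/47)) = 47/20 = 2.35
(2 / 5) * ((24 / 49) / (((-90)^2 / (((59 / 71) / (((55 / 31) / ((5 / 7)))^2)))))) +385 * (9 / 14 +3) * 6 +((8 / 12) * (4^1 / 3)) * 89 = 591326843093171 / 69616094625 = 8494.11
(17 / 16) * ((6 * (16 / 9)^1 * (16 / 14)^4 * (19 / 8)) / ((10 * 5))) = 165376 / 180075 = 0.92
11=11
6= 6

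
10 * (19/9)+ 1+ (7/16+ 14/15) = 16907/720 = 23.48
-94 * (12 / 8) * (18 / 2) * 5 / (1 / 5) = -31725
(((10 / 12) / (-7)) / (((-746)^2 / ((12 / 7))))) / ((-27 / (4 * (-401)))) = -4010 / 184067667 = -0.00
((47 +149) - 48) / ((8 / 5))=185 / 2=92.50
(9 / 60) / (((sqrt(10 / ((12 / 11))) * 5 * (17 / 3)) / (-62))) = -279 * sqrt(330) / 46750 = -0.11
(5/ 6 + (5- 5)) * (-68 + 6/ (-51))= -965/ 17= -56.76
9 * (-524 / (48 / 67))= -26331 / 4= -6582.75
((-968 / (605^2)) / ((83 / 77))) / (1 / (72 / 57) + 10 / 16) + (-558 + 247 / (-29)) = -6374882213 / 11252725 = -566.52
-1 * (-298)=298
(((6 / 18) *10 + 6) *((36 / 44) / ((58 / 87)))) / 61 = 126 / 671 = 0.19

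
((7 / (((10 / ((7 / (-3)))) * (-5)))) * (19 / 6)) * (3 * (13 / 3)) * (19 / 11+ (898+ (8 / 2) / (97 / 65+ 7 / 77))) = 8498472437 / 700425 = 12133.31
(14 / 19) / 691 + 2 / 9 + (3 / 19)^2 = 557267 / 2245059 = 0.25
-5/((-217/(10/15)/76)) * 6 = 1520/217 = 7.00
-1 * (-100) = 100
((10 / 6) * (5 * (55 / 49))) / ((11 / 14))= 250 / 21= 11.90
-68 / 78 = -34 / 39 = -0.87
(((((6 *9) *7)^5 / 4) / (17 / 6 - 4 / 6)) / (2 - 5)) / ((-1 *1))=3858593279184 / 13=296814867629.54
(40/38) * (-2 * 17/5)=-7.16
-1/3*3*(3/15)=-1/5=-0.20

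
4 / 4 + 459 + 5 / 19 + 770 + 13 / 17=397622 / 323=1231.03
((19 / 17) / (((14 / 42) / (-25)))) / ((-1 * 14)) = 1425 / 238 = 5.99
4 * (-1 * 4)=-16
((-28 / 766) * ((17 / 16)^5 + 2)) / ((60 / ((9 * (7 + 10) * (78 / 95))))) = -48967316307 / 190762188800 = -0.26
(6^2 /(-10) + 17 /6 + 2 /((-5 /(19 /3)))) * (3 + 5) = -26.40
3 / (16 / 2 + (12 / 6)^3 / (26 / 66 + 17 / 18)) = 795 / 3704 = 0.21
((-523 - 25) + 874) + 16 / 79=25770 / 79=326.20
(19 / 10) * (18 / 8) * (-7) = -1197 / 40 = -29.92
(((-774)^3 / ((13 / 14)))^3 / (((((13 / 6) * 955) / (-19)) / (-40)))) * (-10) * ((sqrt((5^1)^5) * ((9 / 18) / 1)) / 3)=10395283784757799250595605372928000 * sqrt(5) / 5455151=4261029839159306741852377000.00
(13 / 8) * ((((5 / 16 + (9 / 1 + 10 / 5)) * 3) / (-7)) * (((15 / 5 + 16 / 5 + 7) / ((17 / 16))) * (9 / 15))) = -698841 / 11900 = -58.73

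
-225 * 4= -900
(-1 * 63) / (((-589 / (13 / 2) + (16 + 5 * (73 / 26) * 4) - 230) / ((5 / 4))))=819 / 2584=0.32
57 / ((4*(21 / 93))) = 1767 / 28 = 63.11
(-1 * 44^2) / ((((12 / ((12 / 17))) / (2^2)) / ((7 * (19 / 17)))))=-1029952 / 289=-3563.85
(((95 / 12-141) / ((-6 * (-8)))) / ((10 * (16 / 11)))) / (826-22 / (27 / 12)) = -17567 / 75223040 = -0.00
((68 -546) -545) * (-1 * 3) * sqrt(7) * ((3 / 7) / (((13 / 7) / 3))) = 27621 * sqrt(7) / 13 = 5621.41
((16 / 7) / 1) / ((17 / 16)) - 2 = 18 / 119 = 0.15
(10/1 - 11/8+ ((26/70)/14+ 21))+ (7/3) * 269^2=992967271/5880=168871.98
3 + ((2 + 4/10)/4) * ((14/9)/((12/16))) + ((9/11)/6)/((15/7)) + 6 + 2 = 12.31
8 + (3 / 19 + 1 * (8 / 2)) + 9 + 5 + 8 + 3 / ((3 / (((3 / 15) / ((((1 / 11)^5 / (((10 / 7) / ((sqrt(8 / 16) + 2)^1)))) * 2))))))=12271677 / 931 - 161051 * sqrt(2) / 49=8533.00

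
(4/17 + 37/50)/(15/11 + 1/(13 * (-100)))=237094/331313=0.72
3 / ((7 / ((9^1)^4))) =19683 / 7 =2811.86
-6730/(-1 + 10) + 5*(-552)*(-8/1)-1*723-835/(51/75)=2965336/153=19381.28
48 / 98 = 24 / 49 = 0.49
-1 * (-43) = 43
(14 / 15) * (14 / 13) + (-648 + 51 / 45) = -41981 / 65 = -645.86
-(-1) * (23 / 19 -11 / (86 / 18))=-1.09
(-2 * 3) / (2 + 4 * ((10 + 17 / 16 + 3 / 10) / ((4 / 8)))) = -60 / 929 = -0.06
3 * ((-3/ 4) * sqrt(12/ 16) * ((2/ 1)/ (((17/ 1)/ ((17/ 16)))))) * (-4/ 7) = 9 * sqrt(3)/ 112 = 0.14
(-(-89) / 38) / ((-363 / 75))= -2225 / 4598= -0.48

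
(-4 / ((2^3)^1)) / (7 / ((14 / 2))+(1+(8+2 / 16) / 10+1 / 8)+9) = -8 / 191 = -0.04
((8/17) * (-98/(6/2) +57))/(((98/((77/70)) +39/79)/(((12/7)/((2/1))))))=1014992/9264031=0.11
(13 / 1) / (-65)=-1 / 5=-0.20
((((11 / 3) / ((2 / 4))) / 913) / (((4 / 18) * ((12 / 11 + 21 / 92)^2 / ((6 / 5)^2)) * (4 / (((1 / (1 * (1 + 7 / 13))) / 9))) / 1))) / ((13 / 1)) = 256036 / 6163528125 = 0.00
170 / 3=56.67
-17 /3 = -5.67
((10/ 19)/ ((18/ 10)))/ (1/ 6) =100/ 57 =1.75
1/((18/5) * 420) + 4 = 6049/1512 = 4.00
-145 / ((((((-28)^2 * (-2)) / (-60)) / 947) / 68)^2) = -8455675757625 / 9604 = -880432711.12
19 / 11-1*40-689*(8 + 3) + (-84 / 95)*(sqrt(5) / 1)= -83790 / 11-84*sqrt(5) / 95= -7619.25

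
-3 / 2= -1.50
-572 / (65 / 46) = -404.80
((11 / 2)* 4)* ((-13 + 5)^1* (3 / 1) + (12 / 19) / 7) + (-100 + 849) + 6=30455 / 133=228.98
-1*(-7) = 7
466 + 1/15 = 6991/15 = 466.07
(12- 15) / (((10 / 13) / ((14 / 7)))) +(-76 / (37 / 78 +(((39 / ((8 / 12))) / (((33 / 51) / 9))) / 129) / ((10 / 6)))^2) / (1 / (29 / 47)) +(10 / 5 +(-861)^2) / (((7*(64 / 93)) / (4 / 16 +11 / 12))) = 208326022503738995951 / 1160404610103680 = 179528.78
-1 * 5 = -5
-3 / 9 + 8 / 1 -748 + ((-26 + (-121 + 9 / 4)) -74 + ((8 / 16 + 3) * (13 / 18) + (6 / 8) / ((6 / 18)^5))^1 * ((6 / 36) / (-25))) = -2592851 / 2700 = -960.32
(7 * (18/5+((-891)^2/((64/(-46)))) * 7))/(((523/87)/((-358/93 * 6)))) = 69666055370919/648520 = 107423140.95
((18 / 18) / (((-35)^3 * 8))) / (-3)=1 / 1029000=0.00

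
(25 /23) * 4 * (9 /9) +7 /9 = 1061 /207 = 5.13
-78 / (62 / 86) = -3354 / 31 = -108.19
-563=-563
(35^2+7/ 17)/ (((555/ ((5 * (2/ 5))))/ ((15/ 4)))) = 10416/ 629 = 16.56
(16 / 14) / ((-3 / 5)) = -40 / 21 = -1.90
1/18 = 0.06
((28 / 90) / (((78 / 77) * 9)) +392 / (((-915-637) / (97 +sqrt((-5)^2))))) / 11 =-39419422 / 16853265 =-2.34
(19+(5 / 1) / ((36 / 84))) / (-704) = -23 / 528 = -0.04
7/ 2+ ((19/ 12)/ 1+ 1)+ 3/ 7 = 547/ 84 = 6.51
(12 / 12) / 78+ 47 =3667 / 78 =47.01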